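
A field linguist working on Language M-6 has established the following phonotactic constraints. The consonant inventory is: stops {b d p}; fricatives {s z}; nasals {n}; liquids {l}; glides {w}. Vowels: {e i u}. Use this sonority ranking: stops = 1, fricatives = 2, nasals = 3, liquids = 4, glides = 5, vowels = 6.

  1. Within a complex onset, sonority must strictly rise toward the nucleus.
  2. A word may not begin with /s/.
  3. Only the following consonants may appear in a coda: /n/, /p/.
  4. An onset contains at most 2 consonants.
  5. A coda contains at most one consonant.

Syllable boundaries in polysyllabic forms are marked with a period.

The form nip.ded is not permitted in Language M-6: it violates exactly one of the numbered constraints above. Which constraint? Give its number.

nip.ded: syllable 2 coda contains /d/, which is not a licensed coda consonant.
This is a violation of constraint 3: "Only the following consonants may appear in a coda: /n/, /p/."
The remaining constraints (1, 2, 4, 5) are satisfied.

3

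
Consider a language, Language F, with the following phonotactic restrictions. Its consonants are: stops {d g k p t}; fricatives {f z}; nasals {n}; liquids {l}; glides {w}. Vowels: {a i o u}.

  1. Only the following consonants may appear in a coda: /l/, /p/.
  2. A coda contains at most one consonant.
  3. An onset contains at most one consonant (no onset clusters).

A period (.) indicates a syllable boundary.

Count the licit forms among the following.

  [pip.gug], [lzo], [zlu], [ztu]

0

[pip.gug] — violates constraint 1: syllable 2 coda contains /g/, which is not a licensed coda consonant → illicit
[lzo] — violates constraint 3: syllable 1 onset /lz/ has 2 consonants (> 1) → illicit
[zlu] — violates constraint 3: syllable 1 onset /zl/ has 2 consonants (> 1) → illicit
[ztu] — violates constraint 3: syllable 1 onset /zt/ has 2 consonants (> 1) → illicit
No form is licit → 0.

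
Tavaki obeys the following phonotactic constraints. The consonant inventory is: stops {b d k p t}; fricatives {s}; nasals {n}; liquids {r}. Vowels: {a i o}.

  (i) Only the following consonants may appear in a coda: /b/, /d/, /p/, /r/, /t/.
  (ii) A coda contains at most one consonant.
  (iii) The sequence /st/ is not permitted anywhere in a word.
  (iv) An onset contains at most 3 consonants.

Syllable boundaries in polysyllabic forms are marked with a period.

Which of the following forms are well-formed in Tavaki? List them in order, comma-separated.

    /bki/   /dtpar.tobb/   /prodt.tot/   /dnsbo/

/bki/ — σ1 onset /bk/ (2C), coda /∅/ ok → well-formed
/dtpar.tobb/ — violates constraint (ii): syllable 2 coda /bb/ has 2 consonants (> 1) → ill-formed
/prodt.tot/ — violates constraint (ii): syllable 1 coda /dt/ has 2 consonants (> 1) → ill-formed
/dnsbo/ — violates constraint (iv): syllable 1 onset /dnsb/ has 4 consonants (> 3) → ill-formed

/bki/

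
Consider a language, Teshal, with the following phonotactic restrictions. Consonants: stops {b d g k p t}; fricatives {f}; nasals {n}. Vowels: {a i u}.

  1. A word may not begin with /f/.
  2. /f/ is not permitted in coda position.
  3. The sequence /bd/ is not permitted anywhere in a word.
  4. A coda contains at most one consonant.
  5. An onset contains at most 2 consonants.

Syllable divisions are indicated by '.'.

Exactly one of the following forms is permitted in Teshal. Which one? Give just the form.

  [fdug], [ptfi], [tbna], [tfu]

[tfu]

[fdug] — violates constraint 1: word begins with /f/ → not permitted
[ptfi] — violates constraint 5: syllable 1 onset /ptf/ has 3 consonants (> 2) → not permitted
[tbna] — violates constraint 5: syllable 1 onset /tbn/ has 3 consonants (> 2) → not permitted
[tfu] — σ1 onset /tf/ (2C), coda /∅/ ok → permitted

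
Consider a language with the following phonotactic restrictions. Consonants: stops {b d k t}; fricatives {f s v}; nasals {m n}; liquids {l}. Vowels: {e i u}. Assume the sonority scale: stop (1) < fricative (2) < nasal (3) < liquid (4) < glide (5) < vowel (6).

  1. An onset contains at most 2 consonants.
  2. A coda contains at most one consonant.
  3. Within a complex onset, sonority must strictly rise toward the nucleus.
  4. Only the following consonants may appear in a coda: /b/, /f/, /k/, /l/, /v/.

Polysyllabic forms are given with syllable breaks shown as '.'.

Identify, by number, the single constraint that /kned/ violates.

/kned/: syllable 1 coda contains /d/, which is not a licensed coda consonant.
This is a violation of constraint 4: "Only the following consonants may appear in a coda: /b/, /f/, /k/, /l/, /v/."
The remaining constraints (1, 2, 3) are satisfied.

4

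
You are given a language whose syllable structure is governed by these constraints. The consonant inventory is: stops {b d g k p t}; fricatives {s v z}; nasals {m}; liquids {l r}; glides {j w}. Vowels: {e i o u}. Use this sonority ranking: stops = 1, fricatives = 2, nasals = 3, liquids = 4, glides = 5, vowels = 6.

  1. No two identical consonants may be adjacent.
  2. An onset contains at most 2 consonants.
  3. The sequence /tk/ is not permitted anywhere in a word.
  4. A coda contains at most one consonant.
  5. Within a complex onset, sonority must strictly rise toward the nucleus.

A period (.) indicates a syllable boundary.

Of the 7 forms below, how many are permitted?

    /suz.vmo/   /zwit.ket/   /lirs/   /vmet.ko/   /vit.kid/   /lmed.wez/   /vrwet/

/suz.vmo/ — σ1 onset /s/, coda /z/ ok; σ2 onset /vm/ (2→3 rises), coda /∅/ ok → permitted
/zwit.ket/ — violates constraint 3: contains banned sequence /tk/ → not permitted
/lirs/ — violates constraint 4: syllable 1 coda /rs/ has 2 consonants (> 1) → not permitted
/vmet.ko/ — violates constraint 3: contains banned sequence /tk/ → not permitted
/vit.kid/ — violates constraint 3: contains banned sequence /tk/ → not permitted
/lmed.wez/ — violates constraint 5: syllable 1 onset /lm/: /l/ (liquid, 4) → /m/ (nasal, 3) does not rise → not permitted
/vrwet/ — violates constraint 2: syllable 1 onset /vrw/ has 3 consonants (> 2) → not permitted
Permitted: /suz.vmo/ → 1.

1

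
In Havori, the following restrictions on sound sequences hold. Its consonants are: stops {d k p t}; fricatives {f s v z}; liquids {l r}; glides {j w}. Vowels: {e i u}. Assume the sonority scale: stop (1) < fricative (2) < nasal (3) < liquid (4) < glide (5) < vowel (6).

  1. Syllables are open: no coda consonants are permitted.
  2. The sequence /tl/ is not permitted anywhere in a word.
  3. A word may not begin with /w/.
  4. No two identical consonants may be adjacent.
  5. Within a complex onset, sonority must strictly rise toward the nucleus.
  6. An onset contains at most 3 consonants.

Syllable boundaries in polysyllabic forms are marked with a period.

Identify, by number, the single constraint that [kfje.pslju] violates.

[kfje.pslju]: syllable 2 onset /pslj/ has 4 consonants (> 3).
This is a violation of constraint 6: "An onset contains at most 3 consonants."
The remaining constraints (1, 2, 3, 4, 5) are satisfied.

6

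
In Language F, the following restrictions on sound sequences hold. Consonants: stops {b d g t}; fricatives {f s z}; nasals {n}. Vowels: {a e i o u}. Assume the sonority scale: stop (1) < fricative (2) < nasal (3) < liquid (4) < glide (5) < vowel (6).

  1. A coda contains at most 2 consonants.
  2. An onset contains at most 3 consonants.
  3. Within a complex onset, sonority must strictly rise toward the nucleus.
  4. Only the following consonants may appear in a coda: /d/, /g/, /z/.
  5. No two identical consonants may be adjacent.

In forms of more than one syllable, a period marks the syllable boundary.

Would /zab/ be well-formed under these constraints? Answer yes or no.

no

/zab/ — violates constraint 4: syllable 1 coda contains /b/, which is not a licensed coda consonant → ill-formed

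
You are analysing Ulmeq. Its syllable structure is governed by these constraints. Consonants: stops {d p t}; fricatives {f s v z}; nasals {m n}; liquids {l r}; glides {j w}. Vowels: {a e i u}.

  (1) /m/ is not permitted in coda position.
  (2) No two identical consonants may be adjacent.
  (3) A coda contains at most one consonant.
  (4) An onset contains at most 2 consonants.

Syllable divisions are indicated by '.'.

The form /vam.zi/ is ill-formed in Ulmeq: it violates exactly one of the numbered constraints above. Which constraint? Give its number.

/vam.zi/: syllable 1 coda contains /m/.
This is a violation of constraint 1: "/m/ is not permitted in coda position."
The remaining constraints (2, 3, 4) are satisfied.

1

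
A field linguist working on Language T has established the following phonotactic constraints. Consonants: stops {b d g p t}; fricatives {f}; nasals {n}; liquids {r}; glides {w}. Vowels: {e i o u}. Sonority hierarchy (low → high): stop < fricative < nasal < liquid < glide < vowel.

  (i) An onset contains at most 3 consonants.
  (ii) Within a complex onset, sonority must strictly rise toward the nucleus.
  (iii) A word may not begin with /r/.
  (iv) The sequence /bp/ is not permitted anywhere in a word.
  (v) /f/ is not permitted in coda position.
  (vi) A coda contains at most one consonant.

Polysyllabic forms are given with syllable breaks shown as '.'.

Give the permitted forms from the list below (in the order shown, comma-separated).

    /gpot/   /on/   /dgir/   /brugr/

/gpot/ — violates constraint (ii): syllable 1 onset /gp/: /g/ (stop, 1) → /p/ (stop, 1) does not rise → not permitted
/on/ — σ1 onset /∅/, coda /n/ ok → permitted
/dgir/ — violates constraint (ii): syllable 1 onset /dg/: /d/ (stop, 1) → /g/ (stop, 1) does not rise → not permitted
/brugr/ — violates constraint (vi): syllable 1 coda /gr/ has 2 consonants (> 1) → not permitted

/on/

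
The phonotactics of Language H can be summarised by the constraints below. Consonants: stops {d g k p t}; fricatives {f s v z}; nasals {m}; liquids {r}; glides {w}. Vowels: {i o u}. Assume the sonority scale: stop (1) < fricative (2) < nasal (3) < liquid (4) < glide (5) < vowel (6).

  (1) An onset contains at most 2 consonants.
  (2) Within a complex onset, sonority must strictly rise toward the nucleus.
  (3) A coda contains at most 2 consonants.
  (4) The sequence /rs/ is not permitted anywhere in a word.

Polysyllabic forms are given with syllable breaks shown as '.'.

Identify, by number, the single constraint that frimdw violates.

3

frimdw: syllable 1 coda /mdw/ has 3 consonants (> 2).
This is a violation of constraint 3: "A coda contains at most 2 consonants."
The remaining constraints (1, 2, 4) are satisfied.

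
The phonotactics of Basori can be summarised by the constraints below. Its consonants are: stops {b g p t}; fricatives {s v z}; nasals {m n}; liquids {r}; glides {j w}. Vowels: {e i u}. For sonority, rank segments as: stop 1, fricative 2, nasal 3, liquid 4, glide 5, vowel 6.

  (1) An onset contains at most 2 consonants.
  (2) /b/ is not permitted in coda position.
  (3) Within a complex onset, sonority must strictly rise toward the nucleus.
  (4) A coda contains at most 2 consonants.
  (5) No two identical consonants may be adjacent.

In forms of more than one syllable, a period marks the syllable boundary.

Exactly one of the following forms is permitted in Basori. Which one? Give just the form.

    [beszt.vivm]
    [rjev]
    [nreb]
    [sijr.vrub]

[beszt.vivm] — violates constraint 4: syllable 1 coda /szt/ has 3 consonants (> 2) → not permitted
[rjev] — σ1 onset /rj/ (4→5 rises), coda /v/ ok → permitted
[nreb] — violates constraint 2: syllable 1 coda contains /b/ → not permitted
[sijr.vrub] — violates constraint 2: syllable 2 coda contains /b/ → not permitted

[rjev]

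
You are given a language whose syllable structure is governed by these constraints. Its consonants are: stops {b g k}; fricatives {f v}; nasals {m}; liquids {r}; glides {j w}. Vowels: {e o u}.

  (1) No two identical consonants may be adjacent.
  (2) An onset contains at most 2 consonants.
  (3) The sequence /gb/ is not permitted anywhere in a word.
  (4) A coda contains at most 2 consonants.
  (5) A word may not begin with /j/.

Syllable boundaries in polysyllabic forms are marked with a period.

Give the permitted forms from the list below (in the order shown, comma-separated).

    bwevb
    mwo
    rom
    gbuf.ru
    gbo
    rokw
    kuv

bwevb, mwo, rom, rokw, kuv

bwevb — σ1 onset /bw/ (2C), coda /vb/ (2C) ok → permitted
mwo — σ1 onset /mw/ (2C), coda /∅/ ok → permitted
rom — σ1 onset /r/, coda /m/ ok → permitted
gbuf.ru — violates constraint 3: contains banned sequence /gb/ → not permitted
gbo — violates constraint 3: contains banned sequence /gb/ → not permitted
rokw — σ1 onset /r/, coda /kw/ (2C) ok → permitted
kuv — σ1 onset /k/, coda /v/ ok → permitted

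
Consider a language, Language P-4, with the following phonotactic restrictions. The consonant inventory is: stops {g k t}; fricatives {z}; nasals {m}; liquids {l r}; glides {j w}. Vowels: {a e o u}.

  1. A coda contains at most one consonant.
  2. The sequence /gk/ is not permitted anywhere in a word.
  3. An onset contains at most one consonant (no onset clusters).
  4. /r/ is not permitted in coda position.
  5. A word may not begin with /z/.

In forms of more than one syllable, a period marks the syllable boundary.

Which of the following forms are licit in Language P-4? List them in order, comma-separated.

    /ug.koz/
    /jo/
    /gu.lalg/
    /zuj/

/jo/

/ug.koz/ — violates constraint 2: contains banned sequence /gk/ → illicit
/jo/ — σ1 onset /j/, coda /∅/ ok → licit
/gu.lalg/ — violates constraint 1: syllable 2 coda /lg/ has 2 consonants (> 1) → illicit
/zuj/ — violates constraint 5: word begins with /z/ → illicit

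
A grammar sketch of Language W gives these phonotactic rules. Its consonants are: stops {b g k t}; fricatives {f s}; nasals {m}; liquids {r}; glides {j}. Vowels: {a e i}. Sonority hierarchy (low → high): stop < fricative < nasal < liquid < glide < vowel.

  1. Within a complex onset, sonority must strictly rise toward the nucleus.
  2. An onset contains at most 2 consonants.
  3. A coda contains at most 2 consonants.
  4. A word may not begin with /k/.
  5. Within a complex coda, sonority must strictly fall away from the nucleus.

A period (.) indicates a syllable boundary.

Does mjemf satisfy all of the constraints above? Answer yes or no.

yes

mjemf — σ1 onset /mj/ (3→5 rises), coda /mf/ (3→2 falls) ok → permitted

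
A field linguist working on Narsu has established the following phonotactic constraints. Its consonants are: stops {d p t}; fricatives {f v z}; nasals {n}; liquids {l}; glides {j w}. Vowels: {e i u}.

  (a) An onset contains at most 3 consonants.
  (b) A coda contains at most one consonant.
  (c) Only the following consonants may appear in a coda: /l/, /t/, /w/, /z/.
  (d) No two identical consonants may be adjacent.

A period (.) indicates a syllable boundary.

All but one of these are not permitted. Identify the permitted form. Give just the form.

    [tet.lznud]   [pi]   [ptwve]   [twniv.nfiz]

[tet.lznud] — violates constraint (c): syllable 2 coda contains /d/, which is not a licensed coda consonant → not permitted
[pi] — σ1 onset /p/, coda /∅/ ok → permitted
[ptwve] — violates constraint (a): syllable 1 onset /ptwv/ has 4 consonants (> 3) → not permitted
[twniv.nfiz] — violates constraint (c): syllable 1 coda contains /v/, which is not a licensed coda consonant → not permitted

[pi]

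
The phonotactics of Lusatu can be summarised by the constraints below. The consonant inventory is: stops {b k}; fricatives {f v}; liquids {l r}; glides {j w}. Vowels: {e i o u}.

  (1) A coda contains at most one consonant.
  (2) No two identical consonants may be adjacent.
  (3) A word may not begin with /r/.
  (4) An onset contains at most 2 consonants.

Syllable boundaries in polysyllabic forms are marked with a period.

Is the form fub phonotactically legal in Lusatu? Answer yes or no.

yes

fub — σ1 onset /f/, coda /b/ ok → phonotactically legal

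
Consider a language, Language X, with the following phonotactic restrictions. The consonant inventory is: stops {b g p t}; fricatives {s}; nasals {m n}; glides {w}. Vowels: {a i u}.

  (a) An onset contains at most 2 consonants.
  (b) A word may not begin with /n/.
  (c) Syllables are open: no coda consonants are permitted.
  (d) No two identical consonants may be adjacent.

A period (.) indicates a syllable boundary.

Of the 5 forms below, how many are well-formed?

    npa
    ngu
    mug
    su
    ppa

1

npa — violates constraint (b): word begins with /n/ → ill-formed
ngu — violates constraint (b): word begins with /n/ → ill-formed
mug — violates constraint (c): syllable 1 coda /g/ has 1 consonant (> 0) → ill-formed
su — σ1 onset /s/, coda /∅/ ok → well-formed
ppa — violates constraint (d): adjacent identical consonants /pp/ → ill-formed
Well-formed: su → 1.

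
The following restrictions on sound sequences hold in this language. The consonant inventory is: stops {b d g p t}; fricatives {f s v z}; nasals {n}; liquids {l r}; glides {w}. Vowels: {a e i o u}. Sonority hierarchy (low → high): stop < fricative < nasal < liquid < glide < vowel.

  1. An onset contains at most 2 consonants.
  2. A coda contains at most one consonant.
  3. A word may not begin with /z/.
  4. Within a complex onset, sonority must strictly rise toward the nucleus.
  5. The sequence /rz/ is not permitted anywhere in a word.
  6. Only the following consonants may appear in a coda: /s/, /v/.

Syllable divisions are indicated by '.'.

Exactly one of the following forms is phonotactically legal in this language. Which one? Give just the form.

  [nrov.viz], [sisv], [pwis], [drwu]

[nrov.viz] — violates constraint 6: syllable 2 coda contains /z/, which is not a licensed coda consonant → phonotactically illegal
[sisv] — violates constraint 2: syllable 1 coda /sv/ has 2 consonants (> 1) → phonotactically illegal
[pwis] — σ1 onset /pw/ (1→5 rises), coda /s/ ok → phonotactically legal
[drwu] — violates constraint 1: syllable 1 onset /drw/ has 3 consonants (> 2) → phonotactically illegal

[pwis]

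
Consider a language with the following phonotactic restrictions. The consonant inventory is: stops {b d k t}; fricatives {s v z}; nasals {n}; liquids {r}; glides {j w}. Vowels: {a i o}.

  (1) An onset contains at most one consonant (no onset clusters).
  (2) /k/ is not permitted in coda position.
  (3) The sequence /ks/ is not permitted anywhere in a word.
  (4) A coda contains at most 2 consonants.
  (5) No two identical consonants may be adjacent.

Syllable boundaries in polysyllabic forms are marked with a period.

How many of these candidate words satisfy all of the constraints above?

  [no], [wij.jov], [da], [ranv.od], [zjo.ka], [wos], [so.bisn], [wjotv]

5

[no] — σ1 onset /n/, coda /∅/ ok → well-formed
[wij.jov] — violates constraint 5: adjacent identical consonants /jj/ → ill-formed
[da] — σ1 onset /d/, coda /∅/ ok → well-formed
[ranv.od] — σ1 onset /r/, coda /nv/ (2C) ok; σ2 onset /∅/, coda /d/ ok → well-formed
[zjo.ka] — violates constraint 1: syllable 1 onset /zj/ has 2 consonants (> 1) → ill-formed
[wos] — σ1 onset /w/, coda /s/ ok → well-formed
[so.bisn] — σ1 onset /s/, coda /∅/ ok; σ2 onset /b/, coda /sn/ (2C) ok → well-formed
[wjotv] — violates constraint 1: syllable 1 onset /wj/ has 2 consonants (> 1) → ill-formed
Well-formed: [no], [da], [ranv.od], [wos], [so.bisn] → 5.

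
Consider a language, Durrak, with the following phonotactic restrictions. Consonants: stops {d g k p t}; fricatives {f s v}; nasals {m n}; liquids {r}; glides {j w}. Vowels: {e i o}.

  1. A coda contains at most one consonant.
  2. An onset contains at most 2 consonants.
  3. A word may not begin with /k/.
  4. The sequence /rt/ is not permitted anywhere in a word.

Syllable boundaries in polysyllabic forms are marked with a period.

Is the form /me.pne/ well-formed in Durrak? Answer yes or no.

yes

/me.pne/ — σ1 onset /m/, coda /∅/ ok; σ2 onset /pn/ (2C), coda /∅/ ok → well-formed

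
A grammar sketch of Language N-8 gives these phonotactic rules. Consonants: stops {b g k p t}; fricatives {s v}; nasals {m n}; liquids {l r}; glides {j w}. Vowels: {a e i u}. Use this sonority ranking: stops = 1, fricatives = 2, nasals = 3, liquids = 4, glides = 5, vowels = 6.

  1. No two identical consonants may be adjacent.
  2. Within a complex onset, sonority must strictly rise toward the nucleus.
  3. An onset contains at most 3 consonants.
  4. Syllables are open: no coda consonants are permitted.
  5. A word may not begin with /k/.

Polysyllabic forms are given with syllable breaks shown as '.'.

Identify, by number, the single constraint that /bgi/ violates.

2

/bgi/: syllable 1 onset /bg/: /b/ (stop, 1) → /g/ (stop, 1) does not rise.
This is a violation of constraint 2: "Within a complex onset, sonority must strictly rise toward the nucleus."
The remaining constraints (1, 3, 4, 5) are satisfied.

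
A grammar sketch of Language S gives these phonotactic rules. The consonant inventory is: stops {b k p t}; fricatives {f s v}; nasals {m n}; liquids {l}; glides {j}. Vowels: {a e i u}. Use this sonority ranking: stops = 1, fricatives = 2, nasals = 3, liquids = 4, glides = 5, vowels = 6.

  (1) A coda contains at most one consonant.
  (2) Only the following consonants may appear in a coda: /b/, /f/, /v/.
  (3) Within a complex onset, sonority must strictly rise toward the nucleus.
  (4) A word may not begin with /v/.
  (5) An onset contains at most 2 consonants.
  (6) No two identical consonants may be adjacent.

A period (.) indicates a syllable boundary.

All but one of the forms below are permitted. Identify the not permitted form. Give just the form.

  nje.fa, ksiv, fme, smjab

smjab

nje.fa — σ1 onset /nj/ (3→5 rises), coda /∅/ ok; σ2 onset /f/, coda /∅/ ok → permitted
ksiv — σ1 onset /ks/ (1→2 rises), coda /v/ ok → permitted
fme — σ1 onset /fm/ (2→3 rises), coda /∅/ ok → permitted
smjab — violates constraint 5: syllable 1 onset /smj/ has 3 consonants (> 2) → not permitted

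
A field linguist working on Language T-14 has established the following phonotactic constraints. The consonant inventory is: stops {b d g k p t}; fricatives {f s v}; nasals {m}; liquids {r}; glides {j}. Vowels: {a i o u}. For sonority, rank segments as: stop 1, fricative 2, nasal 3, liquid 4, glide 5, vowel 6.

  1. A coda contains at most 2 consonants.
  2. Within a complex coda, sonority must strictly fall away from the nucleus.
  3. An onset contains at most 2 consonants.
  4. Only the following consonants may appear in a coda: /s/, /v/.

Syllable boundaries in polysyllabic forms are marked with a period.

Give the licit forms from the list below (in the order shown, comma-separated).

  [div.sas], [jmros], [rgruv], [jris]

[div.sas] — σ1 onset /d/, coda /v/ ok; σ2 onset /s/, coda /s/ ok → licit
[jmros] — violates constraint 3: syllable 1 onset /jmr/ has 3 consonants (> 2) → illicit
[rgruv] — violates constraint 3: syllable 1 onset /rgr/ has 3 consonants (> 2) → illicit
[jris] — σ1 onset /jr/ (2C), coda /s/ ok → licit

[div.sas], [jris]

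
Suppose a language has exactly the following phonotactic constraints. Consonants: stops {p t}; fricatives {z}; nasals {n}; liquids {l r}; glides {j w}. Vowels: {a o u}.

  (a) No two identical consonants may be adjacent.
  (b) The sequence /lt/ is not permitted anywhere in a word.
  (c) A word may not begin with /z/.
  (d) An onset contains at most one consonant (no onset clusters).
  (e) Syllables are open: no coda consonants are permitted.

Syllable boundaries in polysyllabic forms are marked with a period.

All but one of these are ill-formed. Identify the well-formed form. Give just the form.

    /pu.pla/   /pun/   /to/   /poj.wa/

/pu.pla/ — violates constraint (d): syllable 2 onset /pl/ has 2 consonants (> 1) → ill-formed
/pun/ — violates constraint (e): syllable 1 coda /n/ has 1 consonant (> 0) → ill-formed
/to/ — σ1 onset /t/, coda /∅/ ok → well-formed
/poj.wa/ — violates constraint (e): syllable 1 coda /j/ has 1 consonant (> 0) → ill-formed

/to/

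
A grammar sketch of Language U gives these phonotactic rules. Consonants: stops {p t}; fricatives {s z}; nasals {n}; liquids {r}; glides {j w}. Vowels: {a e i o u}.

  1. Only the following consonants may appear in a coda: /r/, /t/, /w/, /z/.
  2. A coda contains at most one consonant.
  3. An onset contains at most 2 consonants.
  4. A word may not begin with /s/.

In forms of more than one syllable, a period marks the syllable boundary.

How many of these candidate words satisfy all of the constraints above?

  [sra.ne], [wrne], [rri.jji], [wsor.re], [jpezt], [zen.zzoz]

[sra.ne] — violates constraint 4: word begins with /s/ → not permitted
[wrne] — violates constraint 3: syllable 1 onset /wrn/ has 3 consonants (> 2) → not permitted
[rri.jji] — σ1 onset /rr/ (2C), coda /∅/ ok; σ2 onset /jj/ (2C), coda /∅/ ok → permitted
[wsor.re] — σ1 onset /ws/ (2C), coda /r/ ok; σ2 onset /r/, coda /∅/ ok → permitted
[jpezt] — violates constraint 2: syllable 1 coda /zt/ has 2 consonants (> 1) → not permitted
[zen.zzoz] — violates constraint 1: syllable 1 coda contains /n/, which is not a licensed coda consonant → not permitted
Permitted: [rri.jji], [wsor.re] → 2.

2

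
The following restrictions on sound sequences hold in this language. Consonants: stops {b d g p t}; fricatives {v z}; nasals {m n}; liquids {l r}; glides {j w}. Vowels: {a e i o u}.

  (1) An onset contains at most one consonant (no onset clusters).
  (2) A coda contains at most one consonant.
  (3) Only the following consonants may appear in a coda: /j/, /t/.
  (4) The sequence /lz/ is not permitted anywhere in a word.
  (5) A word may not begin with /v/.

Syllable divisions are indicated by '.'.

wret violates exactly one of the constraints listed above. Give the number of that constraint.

1

wret: syllable 1 onset /wr/ has 2 consonants (> 1).
This is a violation of constraint 1: "An onset contains at most one consonant (no onset clusters)."
The remaining constraints (2, 3, 4, 5) are satisfied.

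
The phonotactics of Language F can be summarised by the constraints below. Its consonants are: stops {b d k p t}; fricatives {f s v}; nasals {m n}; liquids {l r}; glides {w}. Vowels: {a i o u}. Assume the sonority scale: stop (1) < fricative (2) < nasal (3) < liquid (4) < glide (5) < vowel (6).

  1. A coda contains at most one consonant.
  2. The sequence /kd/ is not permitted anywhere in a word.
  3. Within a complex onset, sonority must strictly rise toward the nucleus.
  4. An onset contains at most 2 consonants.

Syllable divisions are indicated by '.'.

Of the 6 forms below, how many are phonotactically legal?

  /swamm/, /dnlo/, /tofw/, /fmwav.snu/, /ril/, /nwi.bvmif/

/swamm/ — violates constraint 1: syllable 1 coda /mm/ has 2 consonants (> 1) → phonotactically illegal
/dnlo/ — violates constraint 4: syllable 1 onset /dnl/ has 3 consonants (> 2) → phonotactically illegal
/tofw/ — violates constraint 1: syllable 1 coda /fw/ has 2 consonants (> 1) → phonotactically illegal
/fmwav.snu/ — violates constraint 4: syllable 1 onset /fmw/ has 3 consonants (> 2) → phonotactically illegal
/ril/ — σ1 onset /r/, coda /l/ ok → phonotactically legal
/nwi.bvmif/ — violates constraint 4: syllable 2 onset /bvm/ has 3 consonants (> 2) → phonotactically illegal
Phonotactically legal: /ril/ → 1.

1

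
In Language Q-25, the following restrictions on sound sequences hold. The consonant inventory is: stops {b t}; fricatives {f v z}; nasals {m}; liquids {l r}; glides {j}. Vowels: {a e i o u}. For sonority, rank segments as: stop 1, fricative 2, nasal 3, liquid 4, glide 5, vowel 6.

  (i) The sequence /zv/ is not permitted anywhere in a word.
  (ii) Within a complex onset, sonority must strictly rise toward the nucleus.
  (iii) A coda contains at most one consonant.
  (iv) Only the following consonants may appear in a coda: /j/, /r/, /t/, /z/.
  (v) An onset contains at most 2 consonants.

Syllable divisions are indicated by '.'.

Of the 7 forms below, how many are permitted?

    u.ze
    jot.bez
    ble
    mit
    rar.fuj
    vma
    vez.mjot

u.ze — σ1 onset /∅/, coda /∅/ ok; σ2 onset /z/, coda /∅/ ok → permitted
jot.bez — σ1 onset /j/, coda /t/ ok; σ2 onset /b/, coda /z/ ok → permitted
ble — σ1 onset /bl/ (1→4 rises), coda /∅/ ok → permitted
mit — σ1 onset /m/, coda /t/ ok → permitted
rar.fuj — σ1 onset /r/, coda /r/ ok; σ2 onset /f/, coda /j/ ok → permitted
vma — σ1 onset /vm/ (2→3 rises), coda /∅/ ok → permitted
vez.mjot — σ1 onset /v/, coda /z/ ok; σ2 onset /mj/ (3→5 rises), coda /t/ ok → permitted
Permitted: u.ze, jot.bez, ble, mit, rar.fuj, vma, vez.mjot → 7.

7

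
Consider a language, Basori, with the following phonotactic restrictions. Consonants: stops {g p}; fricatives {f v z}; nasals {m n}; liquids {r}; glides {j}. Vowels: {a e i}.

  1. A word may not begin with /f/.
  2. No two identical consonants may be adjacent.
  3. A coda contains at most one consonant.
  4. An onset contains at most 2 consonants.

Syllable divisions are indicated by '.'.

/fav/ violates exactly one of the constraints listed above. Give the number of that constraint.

1

/fav/: word begins with /f/.
This is a violation of constraint 1: "A word may not begin with /f/."
The remaining constraints (2, 3, 4) are satisfied.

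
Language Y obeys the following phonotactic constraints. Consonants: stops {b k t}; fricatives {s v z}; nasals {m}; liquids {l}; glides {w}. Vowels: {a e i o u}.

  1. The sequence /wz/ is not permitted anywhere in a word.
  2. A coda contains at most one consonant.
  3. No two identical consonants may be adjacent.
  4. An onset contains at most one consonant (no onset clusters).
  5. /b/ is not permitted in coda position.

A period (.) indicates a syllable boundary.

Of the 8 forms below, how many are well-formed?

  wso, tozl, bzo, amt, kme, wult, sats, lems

wso — violates constraint 4: syllable 1 onset /ws/ has 2 consonants (> 1) → ill-formed
tozl — violates constraint 2: syllable 1 coda /zl/ has 2 consonants (> 1) → ill-formed
bzo — violates constraint 4: syllable 1 onset /bz/ has 2 consonants (> 1) → ill-formed
amt — violates constraint 2: syllable 1 coda /mt/ has 2 consonants (> 1) → ill-formed
kme — violates constraint 4: syllable 1 onset /km/ has 2 consonants (> 1) → ill-formed
wult — violates constraint 2: syllable 1 coda /lt/ has 2 consonants (> 1) → ill-formed
sats — violates constraint 2: syllable 1 coda /ts/ has 2 consonants (> 1) → ill-formed
lems — violates constraint 2: syllable 1 coda /ms/ has 2 consonants (> 1) → ill-formed
No form is well-formed → 0.

0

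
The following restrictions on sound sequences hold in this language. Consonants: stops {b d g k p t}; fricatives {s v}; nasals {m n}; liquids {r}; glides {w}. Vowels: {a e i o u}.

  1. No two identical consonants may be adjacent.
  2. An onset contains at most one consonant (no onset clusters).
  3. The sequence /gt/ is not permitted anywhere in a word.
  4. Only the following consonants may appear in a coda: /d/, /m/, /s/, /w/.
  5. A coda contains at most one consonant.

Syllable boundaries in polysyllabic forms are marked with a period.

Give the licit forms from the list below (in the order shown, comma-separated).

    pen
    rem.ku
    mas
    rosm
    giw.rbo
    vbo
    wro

rem.ku, mas

pen — violates constraint 4: syllable 1 coda contains /n/, which is not a licensed coda consonant → illicit
rem.ku — σ1 onset /r/, coda /m/ ok; σ2 onset /k/, coda /∅/ ok → licit
mas — σ1 onset /m/, coda /s/ ok → licit
rosm — violates constraint 5: syllable 1 coda /sm/ has 2 consonants (> 1) → illicit
giw.rbo — violates constraint 2: syllable 2 onset /rb/ has 2 consonants (> 1) → illicit
vbo — violates constraint 2: syllable 1 onset /vb/ has 2 consonants (> 1) → illicit
wro — violates constraint 2: syllable 1 onset /wr/ has 2 consonants (> 1) → illicit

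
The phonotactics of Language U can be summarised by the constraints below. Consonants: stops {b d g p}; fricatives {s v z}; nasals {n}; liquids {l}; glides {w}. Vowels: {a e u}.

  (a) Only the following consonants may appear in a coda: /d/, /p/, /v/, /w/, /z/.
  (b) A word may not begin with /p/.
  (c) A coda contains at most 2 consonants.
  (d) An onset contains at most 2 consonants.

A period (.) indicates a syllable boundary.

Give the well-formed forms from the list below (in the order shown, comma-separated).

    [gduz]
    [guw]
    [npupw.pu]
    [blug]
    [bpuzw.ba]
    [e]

[gduz] — σ1 onset /gd/ (2C), coda /z/ ok → well-formed
[guw] — σ1 onset /g/, coda /w/ ok → well-formed
[npupw.pu] — σ1 onset /np/ (2C), coda /pw/ (2C) ok; σ2 onset /p/, coda /∅/ ok → well-formed
[blug] — violates constraint (a): syllable 1 coda contains /g/, which is not a licensed coda consonant → ill-formed
[bpuzw.ba] — σ1 onset /bp/ (2C), coda /zw/ (2C) ok; σ2 onset /b/, coda /∅/ ok → well-formed
[e] — σ1 onset /∅/, coda /∅/ ok → well-formed

[gduz], [guw], [npupw.pu], [bpuzw.ba], [e]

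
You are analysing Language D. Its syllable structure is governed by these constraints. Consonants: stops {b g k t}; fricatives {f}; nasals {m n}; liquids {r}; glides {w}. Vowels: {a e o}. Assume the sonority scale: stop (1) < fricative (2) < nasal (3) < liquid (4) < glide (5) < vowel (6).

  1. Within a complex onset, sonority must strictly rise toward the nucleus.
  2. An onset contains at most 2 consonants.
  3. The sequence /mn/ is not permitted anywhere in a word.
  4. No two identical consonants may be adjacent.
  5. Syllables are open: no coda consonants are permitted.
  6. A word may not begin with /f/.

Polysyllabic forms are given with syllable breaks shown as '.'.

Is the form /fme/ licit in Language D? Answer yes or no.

/fme/ — violates constraint 6: word begins with /f/ → illicit

no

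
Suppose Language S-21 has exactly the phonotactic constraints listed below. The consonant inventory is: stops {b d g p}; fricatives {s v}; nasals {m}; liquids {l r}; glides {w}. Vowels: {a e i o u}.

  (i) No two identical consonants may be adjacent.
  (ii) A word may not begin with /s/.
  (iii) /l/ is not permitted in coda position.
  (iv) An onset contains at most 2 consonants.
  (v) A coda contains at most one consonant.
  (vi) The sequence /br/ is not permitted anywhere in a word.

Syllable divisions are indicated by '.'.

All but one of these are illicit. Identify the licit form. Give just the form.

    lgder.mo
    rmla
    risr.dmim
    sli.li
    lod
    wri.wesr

lgder.mo — violates constraint (iv): syllable 1 onset /lgd/ has 3 consonants (> 2) → illicit
rmla — violates constraint (iv): syllable 1 onset /rml/ has 3 consonants (> 2) → illicit
risr.dmim — violates constraint (v): syllable 1 coda /sr/ has 2 consonants (> 1) → illicit
sli.li — violates constraint (ii): word begins with /s/ → illicit
lod — σ1 onset /l/, coda /d/ ok → licit
wri.wesr — violates constraint (v): syllable 2 coda /sr/ has 2 consonants (> 1) → illicit

lod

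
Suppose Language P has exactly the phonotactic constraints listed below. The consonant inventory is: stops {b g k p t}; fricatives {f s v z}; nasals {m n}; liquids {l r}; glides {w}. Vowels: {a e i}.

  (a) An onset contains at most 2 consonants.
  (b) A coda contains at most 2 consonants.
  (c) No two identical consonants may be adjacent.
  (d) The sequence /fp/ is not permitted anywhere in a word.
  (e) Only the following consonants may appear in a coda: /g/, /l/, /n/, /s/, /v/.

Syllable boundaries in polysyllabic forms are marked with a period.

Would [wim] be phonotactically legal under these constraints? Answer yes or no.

[wim] — violates constraint (e): syllable 1 coda contains /m/, which is not a licensed coda consonant → phonotactically illegal

no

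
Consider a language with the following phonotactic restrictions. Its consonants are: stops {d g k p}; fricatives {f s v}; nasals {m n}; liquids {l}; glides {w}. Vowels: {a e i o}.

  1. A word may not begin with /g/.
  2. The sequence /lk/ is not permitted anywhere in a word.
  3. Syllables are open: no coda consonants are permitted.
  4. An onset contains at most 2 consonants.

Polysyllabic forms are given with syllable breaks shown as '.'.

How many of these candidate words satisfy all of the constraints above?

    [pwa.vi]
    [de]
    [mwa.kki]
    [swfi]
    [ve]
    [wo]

5

[pwa.vi] — σ1 onset /pw/ (2C), coda /∅/ ok; σ2 onset /v/, coda /∅/ ok → permitted
[de] — σ1 onset /d/, coda /∅/ ok → permitted
[mwa.kki] — σ1 onset /mw/ (2C), coda /∅/ ok; σ2 onset /kk/ (2C), coda /∅/ ok → permitted
[swfi] — violates constraint 4: syllable 1 onset /swf/ has 3 consonants (> 2) → not permitted
[ve] — σ1 onset /v/, coda /∅/ ok → permitted
[wo] — σ1 onset /w/, coda /∅/ ok → permitted
Permitted: [pwa.vi], [de], [mwa.kki], [ve], [wo] → 5.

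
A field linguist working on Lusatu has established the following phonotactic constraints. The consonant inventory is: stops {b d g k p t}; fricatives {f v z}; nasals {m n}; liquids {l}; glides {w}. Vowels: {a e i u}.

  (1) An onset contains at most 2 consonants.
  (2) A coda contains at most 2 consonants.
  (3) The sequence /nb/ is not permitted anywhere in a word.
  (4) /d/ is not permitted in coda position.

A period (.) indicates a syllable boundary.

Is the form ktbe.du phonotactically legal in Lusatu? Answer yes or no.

no

ktbe.du — violates constraint 1: syllable 1 onset /ktb/ has 3 consonants (> 2) → phonotactically illegal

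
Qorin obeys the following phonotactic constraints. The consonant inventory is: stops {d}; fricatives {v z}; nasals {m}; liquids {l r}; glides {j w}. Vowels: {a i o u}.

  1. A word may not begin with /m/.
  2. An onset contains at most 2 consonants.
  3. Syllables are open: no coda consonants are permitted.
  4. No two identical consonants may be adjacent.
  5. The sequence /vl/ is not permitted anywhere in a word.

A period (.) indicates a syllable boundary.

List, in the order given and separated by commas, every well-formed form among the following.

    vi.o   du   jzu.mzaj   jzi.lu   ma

vi.o, du, jzi.lu

vi.o — σ1 onset /v/, coda /∅/ ok; σ2 onset /∅/, coda /∅/ ok → well-formed
du — σ1 onset /d/, coda /∅/ ok → well-formed
jzu.mzaj — violates constraint 3: syllable 2 coda /j/ has 1 consonant (> 0) → ill-formed
jzi.lu — σ1 onset /jz/ (2C), coda /∅/ ok; σ2 onset /l/, coda /∅/ ok → well-formed
ma — violates constraint 1: word begins with /m/ → ill-formed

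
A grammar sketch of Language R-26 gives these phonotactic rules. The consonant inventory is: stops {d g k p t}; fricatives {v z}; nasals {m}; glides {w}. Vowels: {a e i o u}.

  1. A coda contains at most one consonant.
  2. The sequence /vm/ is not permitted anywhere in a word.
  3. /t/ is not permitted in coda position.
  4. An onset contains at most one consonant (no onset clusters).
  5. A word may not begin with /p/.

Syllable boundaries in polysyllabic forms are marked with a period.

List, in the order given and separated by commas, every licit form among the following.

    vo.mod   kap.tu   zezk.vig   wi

vo.mod, kap.tu, wi

vo.mod — σ1 onset /v/, coda /∅/ ok; σ2 onset /m/, coda /d/ ok → licit
kap.tu — σ1 onset /k/, coda /p/ ok; σ2 onset /t/, coda /∅/ ok → licit
zezk.vig — violates constraint 1: syllable 1 coda /zk/ has 2 consonants (> 1) → illicit
wi — σ1 onset /w/, coda /∅/ ok → licit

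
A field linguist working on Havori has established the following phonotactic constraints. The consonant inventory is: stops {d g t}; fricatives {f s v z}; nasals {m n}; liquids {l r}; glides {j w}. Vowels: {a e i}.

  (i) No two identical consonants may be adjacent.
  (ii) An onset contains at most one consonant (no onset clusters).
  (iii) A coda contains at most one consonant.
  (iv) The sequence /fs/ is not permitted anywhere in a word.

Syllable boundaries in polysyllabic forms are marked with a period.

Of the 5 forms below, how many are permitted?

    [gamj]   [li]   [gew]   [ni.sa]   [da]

4

[gamj] — violates constraint (iii): syllable 1 coda /mj/ has 2 consonants (> 1) → not permitted
[li] — σ1 onset /l/, coda /∅/ ok → permitted
[gew] — σ1 onset /g/, coda /w/ ok → permitted
[ni.sa] — σ1 onset /n/, coda /∅/ ok; σ2 onset /s/, coda /∅/ ok → permitted
[da] — σ1 onset /d/, coda /∅/ ok → permitted
Permitted: [li], [gew], [ni.sa], [da] → 4.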